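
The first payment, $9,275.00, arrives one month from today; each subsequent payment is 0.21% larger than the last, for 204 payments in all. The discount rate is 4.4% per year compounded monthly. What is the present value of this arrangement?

$1,615,582.77

Periodic rate r = 0.044/12 per month; n is counted in months.
Growing ordinary annuity: PV = PMT₁ × [1 − ((1+g)/(1+r))^n] / (r − g) = 9,275 × [1 − ((1+0.0021)/(1+r))^204] / (r − 0.0021) = $1,615,582.77.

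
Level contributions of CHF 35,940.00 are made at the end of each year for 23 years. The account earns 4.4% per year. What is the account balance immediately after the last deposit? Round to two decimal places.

This is an ordinary annuity: 23 deposits of CHF 35,940.00 at the end of each year.
Periodic rate r = 0.044 per year.
FV = PMT × [((1+r)^n − 1)/r] = 35,940 × [(1+r)^23 − 1] / r = CHF 1,382,240.74

CHF 1,382,240.74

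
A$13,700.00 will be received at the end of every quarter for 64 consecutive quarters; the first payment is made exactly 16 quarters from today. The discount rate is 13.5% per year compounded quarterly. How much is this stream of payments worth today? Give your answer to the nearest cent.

A$217,239.14

Ordinary annuity of 64 payments, first payment at period 16.
Periodic rate r = 0.135/4 per quarter; n is counted in quarters.
The ordinary-annuity PV formula values the stream one period before the first payment (period 15); discount that back 15 periods:
PV₀ = 13,700 × [1 − (1+r)^−64] / r × (1+r)^−15 = A$217,239.14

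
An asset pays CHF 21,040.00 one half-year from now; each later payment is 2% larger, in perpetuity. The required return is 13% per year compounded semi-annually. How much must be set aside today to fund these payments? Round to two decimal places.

CHF 467,555.56

Periodic rate r = 0.13/2 per half-year.
Growing perpetuity (Gordon): PV = PMT₁ / (r − g) = 21,040 / (r − 0.02) = CHF 467,555.56.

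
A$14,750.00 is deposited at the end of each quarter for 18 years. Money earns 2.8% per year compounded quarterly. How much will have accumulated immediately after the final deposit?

A$1,374,753.66

This is an ordinary annuity: 72 deposits of A$14,750.00 at the end of each quarter.
Periodic rate r = 0.028/4 per quarter; n is counted in quarters.
FV = PMT × [((1+r)^n − 1)/r] = 14,750 × [(1+r)^72 − 1] / r = A$1,374,753.66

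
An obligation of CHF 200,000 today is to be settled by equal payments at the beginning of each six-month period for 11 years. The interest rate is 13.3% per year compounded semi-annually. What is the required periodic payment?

Level annuity due; solve PV = PMT × [(1 − (1+r)^−n)/r] × (1+r) for PMT.
Periodic rate r = 0.133/2 per half-year; n is counted in half-years.
With n = 22: PMT = 200,000 / ([(1 − (1+r)^−n)/r] × (1+r)) = CHF 16,464.78

CHF 16,464.78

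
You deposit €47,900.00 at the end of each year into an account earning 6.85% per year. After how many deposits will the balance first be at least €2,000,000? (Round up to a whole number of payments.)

Periodic rate r = 0.0685 per year.
Ordinary annuity FV: 2,000,000 = 47,900 × [((1+r)^n − 1)/r].
(1+r)^n = 1 + 2,000,000 × r / 47,900, so n = ln(1 + 2,000,000·r/47,900) / ln(1+r) = 20.39.
Round up to a whole number of payments: n = 21.

21 payments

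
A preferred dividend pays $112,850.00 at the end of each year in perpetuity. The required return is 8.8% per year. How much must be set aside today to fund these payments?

Periodic rate r = 0.088 per year.
Level perpetuity: PV = PMT / r = 112,850 / (0.088) = $1,282,386.36.

$1,282,386.36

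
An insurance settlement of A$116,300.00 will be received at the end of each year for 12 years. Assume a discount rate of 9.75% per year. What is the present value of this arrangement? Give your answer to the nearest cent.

This is an ordinary annuity: 12 payments of A$116,300.00 at the end of each year.
Periodic rate r = 0.0975 per year.
PV = PMT × [(1 − (1+r)^−n)/r] = 116,300 × [1 − (1+r)^−12] / r = A$802,230.84

A$802,230.84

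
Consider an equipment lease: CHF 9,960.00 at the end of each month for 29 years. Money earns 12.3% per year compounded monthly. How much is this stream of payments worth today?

CHF 943,763.06

This is an ordinary annuity: 348 payments of CHF 9,960.00 at the end of each month.
Periodic rate r = 0.123/12 per month; n is counted in months.
PV = PMT × [(1 − (1+r)^−n)/r] = 9,960 × [1 − (1+r)^−348] / r = CHF 943,763.06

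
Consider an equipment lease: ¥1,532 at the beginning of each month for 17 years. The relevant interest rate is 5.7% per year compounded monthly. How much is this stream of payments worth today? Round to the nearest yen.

¥200,808

This is an annuity due: 204 payments of ¥1,532 at the beginning of each month.
Periodic rate r = 0.057/12 per month; n is counted in months.
PV = PMT × [(1 − (1+r)^−n)/r] × (1+r) = 1,532 × [1 − (1+r)^−204] / r × (1+r) = ¥200,808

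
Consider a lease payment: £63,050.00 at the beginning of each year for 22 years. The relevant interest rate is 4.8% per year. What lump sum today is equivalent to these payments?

£885,845.50

This is an annuity due: 22 payments of £63,050.00 at the beginning of each year.
Periodic rate r = 0.048 per year.
PV = PMT × [(1 − (1+r)^−n)/r] × (1+r) = 63,050 × [1 − (1+r)^−22] / r × (1+r) = £885,845.50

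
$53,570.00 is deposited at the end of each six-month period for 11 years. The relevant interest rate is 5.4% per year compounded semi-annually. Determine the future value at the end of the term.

$1,581,320.85

This is an ordinary annuity: 22 deposits of $53,570.00 at the end of each six-month period.
Periodic rate r = 0.054/2 per half-year; n is counted in half-years.
FV = PMT × [((1+r)^n − 1)/r] = 53,570 × [(1+r)^22 − 1] / r = $1,581,320.85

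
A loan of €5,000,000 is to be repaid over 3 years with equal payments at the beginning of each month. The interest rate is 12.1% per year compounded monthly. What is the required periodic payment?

Level annuity due; solve PV = PMT × [(1 − (1+r)^−n)/r] × (1+r) for PMT.
Periodic rate r = 0.121/12 per month; n is counted in months.
With n = 36: PMT = 5,000,000 / ([(1 − (1+r)^−n)/r] × (1+r)) = €164,650.24

€164,650.24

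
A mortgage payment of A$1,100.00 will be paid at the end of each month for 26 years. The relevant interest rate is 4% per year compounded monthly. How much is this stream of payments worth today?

This is an ordinary annuity: 312 payments of A$1,100.00 at the end of each month.
Periodic rate r = 0.04/12 per month; n is counted in months.
PV = PMT × [(1 − (1+r)^−n)/r] = 1,100 × [1 − (1+r)^−312] / r = A$213,158.05

A$213,158.05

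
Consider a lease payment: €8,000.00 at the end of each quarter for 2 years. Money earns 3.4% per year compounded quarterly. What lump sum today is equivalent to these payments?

€61,619.77

This is an ordinary annuity: 8 payments of €8,000.00 at the end of each quarter.
Periodic rate r = 0.034/4 per quarter; n is counted in quarters.
PV = PMT × [(1 − (1+r)^−n)/r] = 8,000 × [1 − (1+r)^−8] / r = €61,619.77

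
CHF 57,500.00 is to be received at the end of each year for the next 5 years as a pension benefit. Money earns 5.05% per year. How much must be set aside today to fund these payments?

This is an ordinary annuity: 5 payments of CHF 57,500.00 at the end of each year.
Periodic rate r = 0.0505 per year.
PV = PMT × [(1 − (1+r)^−n)/r] = 57,500 × [1 − (1+r)^−5] / r = CHF 248,601.20

CHF 248,601.20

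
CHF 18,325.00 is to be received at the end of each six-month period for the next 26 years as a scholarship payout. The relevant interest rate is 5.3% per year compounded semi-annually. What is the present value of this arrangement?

CHF 514,036.34

This is an ordinary annuity: 52 payments of CHF 18,325.00 at the end of each six-month period.
Periodic rate r = 0.053/2 per half-year; n is counted in half-years.
PV = PMT × [(1 − (1+r)^−n)/r] = 18,325 × [1 − (1+r)^−52] / r = CHF 514,036.34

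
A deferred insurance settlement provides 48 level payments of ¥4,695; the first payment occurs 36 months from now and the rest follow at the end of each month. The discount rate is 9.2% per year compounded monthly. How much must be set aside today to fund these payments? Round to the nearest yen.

Ordinary annuity of 48 payments, first payment at period 36.
Periodic rate r = 0.092/12 per month; n is counted in months.
The ordinary-annuity PV formula values the stream one period before the first payment (period 35); discount that back 35 periods:
PV₀ = 4,695 × [1 − (1+r)^−48] / r × (1+r)^−35 = ¥143,863

¥143,863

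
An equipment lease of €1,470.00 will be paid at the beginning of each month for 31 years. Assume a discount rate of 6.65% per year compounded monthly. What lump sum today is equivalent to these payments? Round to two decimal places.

This is an annuity due: 372 payments of €1,470.00 at the beginning of each month.
Periodic rate r = 0.0665/12 per month; n is counted in months.
PV = PMT × [(1 − (1+r)^−n)/r] × (1+r) = 1,470 × [1 − (1+r)^−372] / r × (1+r) = €232,594.18

€232,594.18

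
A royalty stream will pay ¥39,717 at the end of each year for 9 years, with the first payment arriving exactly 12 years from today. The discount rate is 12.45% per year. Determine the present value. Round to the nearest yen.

¥57,229

Ordinary annuity of 9 payments, first payment at period 12.
Periodic rate r = 0.1245 per year.
The ordinary-annuity PV formula values the stream one period before the first payment (period 11); discount that back 11 periods:
PV₀ = 39,717 × [1 − (1+r)^−9] / r × (1+r)^−11 = ¥57,229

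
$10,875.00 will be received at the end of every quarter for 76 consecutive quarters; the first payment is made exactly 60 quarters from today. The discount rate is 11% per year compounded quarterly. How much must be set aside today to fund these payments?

Ordinary annuity of 76 payments, first payment at period 60.
Periodic rate r = 0.11/4 per quarter; n is counted in quarters.
The ordinary-annuity PV formula values the stream one period before the first payment (period 59); discount that back 59 periods:
PV₀ = 10,875 × [1 − (1+r)^−76] / r × (1+r)^−59 = $69,641.74

$69,641.74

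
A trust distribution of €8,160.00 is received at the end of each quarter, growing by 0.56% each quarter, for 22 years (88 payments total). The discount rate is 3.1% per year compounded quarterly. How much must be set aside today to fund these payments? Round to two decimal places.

€650,295.68

Periodic rate r = 0.031/4 per quarter; n is counted in quarters.
Growing ordinary annuity: PV = PMT₁ × [1 − ((1+g)/(1+r))^n] / (r − g) = 8,160 × [1 − ((1+0.0056)/(1+r))^88] / (r − 0.0056) = €650,295.68.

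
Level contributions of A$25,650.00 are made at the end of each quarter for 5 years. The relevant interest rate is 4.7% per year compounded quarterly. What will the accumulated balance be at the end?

A$574,510.12

This is an ordinary annuity: 20 deposits of A$25,650.00 at the end of each quarter.
Periodic rate r = 0.047/4 per quarter; n is counted in quarters.
FV = PMT × [((1+r)^n − 1)/r] = 25,650 × [(1+r)^20 − 1] / r = A$574,510.12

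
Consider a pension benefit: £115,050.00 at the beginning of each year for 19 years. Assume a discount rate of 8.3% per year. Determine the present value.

£1,171,207.97

This is an annuity due: 19 payments of £115,050.00 at the beginning of each year.
Periodic rate r = 0.083 per year.
PV = PMT × [(1 − (1+r)^−n)/r] × (1+r) = 115,050 × [1 − (1+r)^−19] / r × (1+r) = £1,171,207.97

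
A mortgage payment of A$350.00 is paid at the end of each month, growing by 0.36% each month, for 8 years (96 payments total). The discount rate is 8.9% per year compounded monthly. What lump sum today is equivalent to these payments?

Periodic rate r = 0.089/12 per month; n is counted in months.
Growing ordinary annuity: PV = PMT₁ × [1 − ((1+g)/(1+r))^n] / (r − g) = 350 × [1 − ((1+0.0036)/(1+r))^96] / (r − 0.0036) = A$28,004.46.

A$28,004.46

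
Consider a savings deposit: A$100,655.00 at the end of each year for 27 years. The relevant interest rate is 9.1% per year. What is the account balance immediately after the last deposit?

A$10,510,051.51

This is an ordinary annuity: 27 deposits of A$100,655.00 at the end of each year.
Periodic rate r = 0.091 per year.
FV = PMT × [((1+r)^n − 1)/r] = 100,655 × [(1+r)^27 − 1] / r = A$10,510,051.51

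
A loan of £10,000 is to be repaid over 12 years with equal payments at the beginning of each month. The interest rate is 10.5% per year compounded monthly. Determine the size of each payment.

Level annuity due; solve PV = PMT × [(1 − (1+r)^−n)/r] × (1+r) for PMT.
Periodic rate r = 0.105/12 per month; n is counted in months.
With n = 144: PMT = 10,000 / ([(1 − (1+r)^−n)/r] × (1+r)) = £121.35

£121.35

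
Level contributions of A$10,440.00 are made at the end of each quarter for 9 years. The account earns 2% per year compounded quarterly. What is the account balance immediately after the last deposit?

This is an ordinary annuity: 36 deposits of A$10,440.00 at the end of each quarter.
Periodic rate r = 0.02/4 per quarter; n is counted in quarters.
FV = PMT × [((1+r)^n − 1)/r] = 10,440 × [(1+r)^36 − 1] / r = A$410,668.94

A$410,668.94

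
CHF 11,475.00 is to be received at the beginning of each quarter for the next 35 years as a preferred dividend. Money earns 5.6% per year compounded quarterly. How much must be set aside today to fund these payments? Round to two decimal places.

This is an annuity due: 140 payments of CHF 11,475.00 at the beginning of each quarter.
Periodic rate r = 0.056/4 per quarter; n is counted in quarters.
PV = PMT × [(1 − (1+r)^−n)/r] × (1+r) = 11,475 × [1 − (1+r)^−140] / r × (1+r) = CHF 712,445.68

CHF 712,445.68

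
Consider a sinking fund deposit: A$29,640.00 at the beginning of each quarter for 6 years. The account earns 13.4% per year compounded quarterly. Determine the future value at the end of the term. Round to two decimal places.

A$1,102,070.83

This is an annuity due: 24 deposits of A$29,640.00 at the beginning of each quarter.
Periodic rate r = 0.134/4 per quarter; n is counted in quarters.
FV = PMT × [((1+r)^n − 1)/r] × (1+r) = 29,640 × [(1+r)^24 − 1] / r × (1+r) = A$1,102,070.83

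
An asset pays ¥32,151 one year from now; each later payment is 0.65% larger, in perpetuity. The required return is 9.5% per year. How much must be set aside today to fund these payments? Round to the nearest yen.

¥363,288

Periodic rate r = 0.095 per year.
Growing perpetuity (Gordon): PV = PMT₁ / (r − g) = 32,151 / (r − 0.0065) = ¥363,288.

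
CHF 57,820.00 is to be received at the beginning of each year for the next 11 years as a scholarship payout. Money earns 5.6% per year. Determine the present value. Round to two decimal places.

This is an annuity due: 11 payments of CHF 57,820.00 at the beginning of each year.
Periodic rate r = 0.056 per year.
PV = PMT × [(1 − (1+r)^−n)/r] × (1+r) = 57,820 × [1 − (1+r)^−11] / r × (1+r) = CHF 491,562.62

CHF 491,562.62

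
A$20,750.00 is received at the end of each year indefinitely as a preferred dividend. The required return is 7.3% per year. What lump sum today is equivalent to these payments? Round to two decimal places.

A$284,246.58

Periodic rate r = 0.073 per year.
Level perpetuity: PV = PMT / r = 20,750 / (0.073) = A$284,246.58.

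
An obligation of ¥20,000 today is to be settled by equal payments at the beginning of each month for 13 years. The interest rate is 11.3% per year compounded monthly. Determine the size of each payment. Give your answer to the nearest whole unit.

Level annuity due; solve PV = PMT × [(1 − (1+r)^−n)/r] × (1+r) for PMT.
Periodic rate r = 0.113/12 per month; n is counted in months.
With n = 156: PMT = 20,000 / ([(1 − (1+r)^−n)/r] × (1+r)) = ¥243

¥243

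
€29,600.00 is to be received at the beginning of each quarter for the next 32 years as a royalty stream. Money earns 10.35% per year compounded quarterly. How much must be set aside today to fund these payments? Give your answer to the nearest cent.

This is an annuity due: 128 payments of €29,600.00 at the beginning of each quarter.
Periodic rate r = 0.1035/4 per quarter; n is counted in quarters.
PV = PMT × [(1 − (1+r)^−n)/r] × (1+r) = 29,600 × [1 − (1+r)^−128] / r × (1+r) = €1,128,952.95

€1,128,952.95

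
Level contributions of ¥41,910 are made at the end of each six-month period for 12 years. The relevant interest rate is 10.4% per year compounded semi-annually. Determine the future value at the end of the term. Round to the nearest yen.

This is an ordinary annuity: 24 deposits of ¥41,910 at the end of each six-month period.
Periodic rate r = 0.104/2 per half-year; n is counted in half-years.
FV = PMT × [((1+r)^n − 1)/r] = 41,910 × [(1+r)^24 − 1] / r = ¥1,914,810

¥1,914,810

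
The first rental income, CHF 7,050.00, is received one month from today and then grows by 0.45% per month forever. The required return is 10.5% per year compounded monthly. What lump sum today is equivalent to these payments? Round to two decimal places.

CHF 1,658,823.53

Periodic rate r = 0.105/12 per month.
Growing perpetuity (Gordon): PV = PMT₁ / (r − g) = 7,050 / (r − 0.0045) = CHF 1,658,823.53.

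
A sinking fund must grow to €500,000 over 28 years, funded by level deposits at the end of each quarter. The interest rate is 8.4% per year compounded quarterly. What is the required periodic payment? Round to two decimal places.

Level ordinary annuity; solve FV = PMT × [((1+r)^n − 1)/r] for PMT.
Periodic rate r = 0.084/4 per quarter; n is counted in quarters.
With n = 112: PMT = 500,000 / ([((1+r)^n − 1)/r]) = €1,134.67

€1,134.67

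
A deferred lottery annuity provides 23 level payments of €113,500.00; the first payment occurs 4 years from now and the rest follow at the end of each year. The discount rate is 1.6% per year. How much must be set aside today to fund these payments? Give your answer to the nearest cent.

€2,068,820.36

Ordinary annuity of 23 payments, first payment at period 4.
Periodic rate r = 0.016 per year.
The ordinary-annuity PV formula values the stream one period before the first payment (period 3); discount that back 3 periods:
PV₀ = 113,500 × [1 − (1+r)^−23] / r × (1+r)^−3 = €2,068,820.36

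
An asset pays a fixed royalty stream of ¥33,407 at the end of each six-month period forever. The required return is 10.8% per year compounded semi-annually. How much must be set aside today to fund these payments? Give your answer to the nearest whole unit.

Periodic rate r = 0.108/2 per half-year.
Level perpetuity: PV = PMT / r = 33,407 / (0.108/2) = ¥618,648.

¥618,648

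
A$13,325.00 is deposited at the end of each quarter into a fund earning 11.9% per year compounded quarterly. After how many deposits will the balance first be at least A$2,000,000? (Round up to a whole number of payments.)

Periodic rate r = 0.119/4 per quarter; n is counted in quarters.
Ordinary annuity FV: 2,000,000 = 13,325 × [((1+r)^n − 1)/r].
(1+r)^n = 1 + 2,000,000 × r / 13,325, so n = ln(1 + 2,000,000·r/13,325) / ln(1+r) = 57.93.
Round up to a whole number of payments: n = 58.

58 payments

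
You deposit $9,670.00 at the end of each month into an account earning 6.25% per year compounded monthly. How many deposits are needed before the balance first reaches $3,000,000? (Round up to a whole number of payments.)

186 payments

Periodic rate r = 0.0625/12 per month; n is counted in months.
Ordinary annuity FV: 3,000,000 = 9,670 × [((1+r)^n − 1)/r].
(1+r)^n = 1 + 3,000,000 × r / 9,670, so n = ln(1 + 3,000,000·r/9,670) / ln(1+r) = 185.10.
Round up to a whole number of payments: n = 186.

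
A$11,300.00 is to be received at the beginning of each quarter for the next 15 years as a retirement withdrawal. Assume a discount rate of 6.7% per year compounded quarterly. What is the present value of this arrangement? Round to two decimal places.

This is an annuity due: 60 payments of A$11,300.00 at the beginning of each quarter.
Periodic rate r = 0.067/4 per quarter; n is counted in quarters.
PV = PMT × [(1 − (1+r)^−n)/r] × (1+r) = 11,300 × [1 − (1+r)^−60] / r × (1+r) = A$432,748.29

A$432,748.29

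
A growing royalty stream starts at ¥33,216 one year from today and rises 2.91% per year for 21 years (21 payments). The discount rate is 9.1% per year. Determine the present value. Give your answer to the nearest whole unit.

¥379,229

Periodic rate r = 0.091 per year.
Growing ordinary annuity: PV = PMT₁ × [1 − ((1+g)/(1+r))^n] / (r − g) = 33,216 × [1 − ((1+0.0291)/(1+r))^21] / (r − 0.0291) = ¥379,229.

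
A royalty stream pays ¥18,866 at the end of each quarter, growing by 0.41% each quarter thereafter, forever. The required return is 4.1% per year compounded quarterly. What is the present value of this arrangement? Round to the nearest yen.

Periodic rate r = 0.041/4 per quarter.
Growing perpetuity (Gordon): PV = PMT₁ / (r − g) = 18,866 / (r − 0.0041) = ¥3,067,642.

¥3,067,642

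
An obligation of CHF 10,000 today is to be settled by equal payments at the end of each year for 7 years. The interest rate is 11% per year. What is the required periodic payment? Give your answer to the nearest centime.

CHF 2,122.15

Level ordinary annuity; solve PV = PMT × [(1 − (1+r)^−n)/r] for PMT.
Periodic rate r = 0.11 per year.
With n = 7: PMT = 10,000 / ([(1 − (1+r)^−n)/r]) = CHF 2,122.15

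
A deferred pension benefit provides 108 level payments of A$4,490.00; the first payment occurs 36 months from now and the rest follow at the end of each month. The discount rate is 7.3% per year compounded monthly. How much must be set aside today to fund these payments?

Ordinary annuity of 108 payments, first payment at period 36.
Periodic rate r = 0.073/12 per month; n is counted in months.
The ordinary-annuity PV formula values the stream one period before the first payment (period 35); discount that back 35 periods:
PV₀ = 4,490 × [1 − (1+r)^−108] / r × (1+r)^−35 = A$286,857.77

A$286,857.77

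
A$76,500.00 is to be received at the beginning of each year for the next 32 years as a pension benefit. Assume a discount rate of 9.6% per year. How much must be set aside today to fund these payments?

This is an annuity due: 32 payments of A$76,500.00 at the beginning of each year.
Periodic rate r = 0.096 per year.
PV = PMT × [(1 − (1+r)^−n)/r] × (1+r) = 76,500 × [1 − (1+r)^−32] / r × (1+r) = A$826,895.33

A$826,895.33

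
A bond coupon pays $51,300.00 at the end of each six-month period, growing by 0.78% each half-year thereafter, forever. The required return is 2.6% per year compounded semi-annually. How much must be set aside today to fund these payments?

$9,865,384.62

Periodic rate r = 0.026/2 per half-year.
Growing perpetuity (Gordon): PV = PMT₁ / (r − g) = 51,300 / (r − 0.0078) = $9,865,384.62.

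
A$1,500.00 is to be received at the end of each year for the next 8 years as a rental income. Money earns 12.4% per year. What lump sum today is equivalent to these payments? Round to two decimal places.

This is an ordinary annuity: 8 payments of A$1,500.00 at the end of each year.
Periodic rate r = 0.124 per year.
PV = PMT × [(1 − (1+r)^−n)/r] = 1,500 × [1 − (1+r)^−8] / r = A$7,348.46

A$7,348.46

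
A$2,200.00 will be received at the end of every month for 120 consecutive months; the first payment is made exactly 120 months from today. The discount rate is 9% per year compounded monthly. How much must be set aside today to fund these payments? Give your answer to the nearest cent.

Ordinary annuity of 120 payments, first payment at period 120.
Periodic rate r = 0.09/12 per month; n is counted in months.
The ordinary-annuity PV formula values the stream one period before the first payment (period 119); discount that back 119 periods:
PV₀ = 2,200 × [1 − (1+r)^−120] / r × (1+r)^−119 = A$71,378.53

A$71,378.53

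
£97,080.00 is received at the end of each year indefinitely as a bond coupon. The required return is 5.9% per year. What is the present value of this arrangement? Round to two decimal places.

£1,645,423.73

Periodic rate r = 0.059 per year.
Level perpetuity: PV = PMT / r = 97,080 / (0.059) = £1,645,423.73.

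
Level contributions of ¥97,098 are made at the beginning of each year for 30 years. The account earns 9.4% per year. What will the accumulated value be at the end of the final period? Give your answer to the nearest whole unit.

¥15,604,702

This is an annuity due: 30 deposits of ¥97,098 at the beginning of each year.
Periodic rate r = 0.094 per year.
FV = PMT × [((1+r)^n − 1)/r] × (1+r) = 97,098 × [(1+r)^30 − 1] / r × (1+r) = ¥15,604,702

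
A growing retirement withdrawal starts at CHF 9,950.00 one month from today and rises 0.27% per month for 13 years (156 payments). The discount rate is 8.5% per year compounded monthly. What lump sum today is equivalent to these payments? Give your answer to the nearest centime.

CHF 1,120,503.85

Periodic rate r = 0.085/12 per month; n is counted in months.
Growing ordinary annuity: PV = PMT₁ × [1 − ((1+g)/(1+r))^n] / (r − g) = 9,950 × [1 − ((1+0.0027)/(1+r))^156] / (r − 0.0027) = CHF 1,120,503.85.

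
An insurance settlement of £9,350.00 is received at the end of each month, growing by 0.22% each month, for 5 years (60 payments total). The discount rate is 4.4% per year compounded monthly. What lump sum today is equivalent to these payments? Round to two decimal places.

Periodic rate r = 0.044/12 per month; n is counted in months.
Growing ordinary annuity: PV = PMT₁ × [1 − ((1+g)/(1+r))^n] / (r − g) = 9,350 × [1 − ((1+0.0022)/(1+r))^60] / (r − 0.0022) = £535,521.74.

£535,521.74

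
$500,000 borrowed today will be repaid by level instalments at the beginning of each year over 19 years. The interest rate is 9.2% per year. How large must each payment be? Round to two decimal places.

$51,866.79

Level annuity due; solve PV = PMT × [(1 − (1+r)^−n)/r] × (1+r) for PMT.
Periodic rate r = 0.092 per year.
With n = 19: PMT = 500,000 / ([(1 − (1+r)^−n)/r] × (1+r)) = $51,866.79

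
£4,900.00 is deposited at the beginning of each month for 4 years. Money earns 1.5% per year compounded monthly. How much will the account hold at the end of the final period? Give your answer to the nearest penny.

This is an annuity due: 48 deposits of £4,900.00 at the beginning of each month.
Periodic rate r = 0.015/12 per month; n is counted in months.
FV = PMT × [((1+r)^n − 1)/r] × (1+r) = 4,900 × [(1+r)^48 − 1] / r × (1+r) = £242,546.11

£242,546.11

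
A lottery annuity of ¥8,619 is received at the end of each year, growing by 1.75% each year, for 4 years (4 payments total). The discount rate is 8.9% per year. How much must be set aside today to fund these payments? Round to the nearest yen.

¥28,675

Periodic rate r = 0.089 per year.
Growing ordinary annuity: PV = PMT₁ × [1 − ((1+g)/(1+r))^n] / (r − g) = 8,619 × [1 − ((1+0.0175)/(1+r))^4] / (r − 0.0175) = ¥28,675.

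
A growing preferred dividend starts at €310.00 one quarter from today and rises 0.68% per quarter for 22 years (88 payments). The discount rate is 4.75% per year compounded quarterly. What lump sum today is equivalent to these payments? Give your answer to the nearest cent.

€21,840.61

Periodic rate r = 0.0475/4 per quarter; n is counted in quarters.
Growing ordinary annuity: PV = PMT₁ × [1 − ((1+g)/(1+r))^n] / (r − g) = 310 × [1 − ((1+0.0068)/(1+r))^88] / (r − 0.0068) = €21,840.61.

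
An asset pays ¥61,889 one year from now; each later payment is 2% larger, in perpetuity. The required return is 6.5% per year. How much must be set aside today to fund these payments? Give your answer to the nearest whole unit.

¥1,375,311

Periodic rate r = 0.065 per year.
Growing perpetuity (Gordon): PV = PMT₁ / (r − g) = 61,889 / (r − 0.02) = ¥1,375,311.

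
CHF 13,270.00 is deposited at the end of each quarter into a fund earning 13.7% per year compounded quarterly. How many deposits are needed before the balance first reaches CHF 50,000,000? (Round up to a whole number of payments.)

Periodic rate r = 0.137/4 per quarter; n is counted in quarters.
Ordinary annuity FV: 50,000,000 = 13,270 × [((1+r)^n − 1)/r].
(1+r)^n = 1 + 50,000,000 × r / 13,270, so n = ln(1 + 50,000,000·r/13,270) / ln(1+r) = 144.55.
Round up to a whole number of payments: n = 145.

145 payments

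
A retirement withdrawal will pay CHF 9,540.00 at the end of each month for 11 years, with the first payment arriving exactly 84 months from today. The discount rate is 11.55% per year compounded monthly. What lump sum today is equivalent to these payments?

CHF 321,174.51

Ordinary annuity of 132 payments, first payment at period 84.
Periodic rate r = 0.1155/12 per month; n is counted in months.
The ordinary-annuity PV formula values the stream one period before the first payment (period 83); discount that back 83 periods:
PV₀ = 9,540 × [1 − (1+r)^−132] / r × (1+r)^−83 = CHF 321,174.51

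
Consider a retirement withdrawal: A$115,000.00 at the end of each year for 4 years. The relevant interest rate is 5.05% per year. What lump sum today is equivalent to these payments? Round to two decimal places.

A$407,311.13

This is an ordinary annuity: 4 payments of A$115,000.00 at the end of each year.
Periodic rate r = 0.0505 per year.
PV = PMT × [(1 − (1+r)^−n)/r] = 115,000 × [1 − (1+r)^−4] / r = A$407,311.13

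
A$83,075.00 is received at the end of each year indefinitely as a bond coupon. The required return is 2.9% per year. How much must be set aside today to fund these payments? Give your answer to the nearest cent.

Periodic rate r = 0.029 per year.
Level perpetuity: PV = PMT / r = 83,075 / (0.029) = A$2,864,655.17.

A$2,864,655.17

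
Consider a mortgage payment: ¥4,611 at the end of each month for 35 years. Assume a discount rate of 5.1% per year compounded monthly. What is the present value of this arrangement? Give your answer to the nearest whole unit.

This is an ordinary annuity: 420 payments of ¥4,611 at the end of each month.
Periodic rate r = 0.051/12 per month; n is counted in months.
PV = PMT × [(1 − (1+r)^−n)/r] = 4,611 × [1 − (1+r)^−420] / r = ¥902,201

¥902,201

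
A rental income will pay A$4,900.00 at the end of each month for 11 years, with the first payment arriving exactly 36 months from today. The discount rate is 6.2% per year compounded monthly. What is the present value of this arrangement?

Ordinary annuity of 132 payments, first payment at period 36.
Periodic rate r = 0.062/12 per month; n is counted in months.
The ordinary-annuity PV formula values the stream one period before the first payment (period 35); discount that back 35 periods:
PV₀ = 4,900 × [1 − (1+r)^−132] / r × (1+r)^−35 = A$390,792.27

A$390,792.27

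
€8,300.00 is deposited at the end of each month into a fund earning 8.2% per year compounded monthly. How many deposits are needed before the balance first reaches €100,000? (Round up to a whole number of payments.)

12 payments

Periodic rate r = 0.082/12 per month; n is counted in months.
Ordinary annuity FV: 100,000 = 8,300 × [((1+r)^n − 1)/r].
(1+r)^n = 1 + 100,000 × r / 8,300, so n = ln(1 + 100,000·r/8,300) / ln(1+r) = 11.62.
Round up to a whole number of payments: n = 12.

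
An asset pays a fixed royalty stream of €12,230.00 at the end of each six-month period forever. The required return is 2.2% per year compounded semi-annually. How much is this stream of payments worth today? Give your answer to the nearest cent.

€1,111,818.18

Periodic rate r = 0.022/2 per half-year.
Level perpetuity: PV = PMT / r = 12,230 / (0.022/2) = €1,111,818.18.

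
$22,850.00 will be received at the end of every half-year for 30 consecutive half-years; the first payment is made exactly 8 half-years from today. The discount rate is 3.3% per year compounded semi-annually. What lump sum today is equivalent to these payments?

Ordinary annuity of 30 payments, first payment at period 8.
Periodic rate r = 0.033/2 per half-year; n is counted in half-years.
The ordinary-annuity PV formula values the stream one period before the first payment (period 7); discount that back 7 periods:
PV₀ = 22,850 × [1 − (1+r)^−30] / r × (1+r)^−7 = $479,114.79

$479,114.79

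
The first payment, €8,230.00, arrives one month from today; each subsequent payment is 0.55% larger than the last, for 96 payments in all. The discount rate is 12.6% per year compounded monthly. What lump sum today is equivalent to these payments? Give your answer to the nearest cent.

Periodic rate r = 0.126/12 per month; n is counted in months.
Growing ordinary annuity: PV = PMT₁ × [1 − ((1+g)/(1+r))^n] / (r − g) = 8,230 × [1 − ((1+0.0055)/(1+r))^96] / (r − 0.0055) = €623,596.07.

€623,596.07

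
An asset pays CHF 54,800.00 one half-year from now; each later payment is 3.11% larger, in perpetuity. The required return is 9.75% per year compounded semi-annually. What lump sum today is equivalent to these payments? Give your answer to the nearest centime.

Periodic rate r = 0.0975/2 per half-year.
Growing perpetuity (Gordon): PV = PMT₁ / (r − g) = 54,800 / (r − 0.0311) = CHF 3,104,815.86.

CHF 3,104,815.86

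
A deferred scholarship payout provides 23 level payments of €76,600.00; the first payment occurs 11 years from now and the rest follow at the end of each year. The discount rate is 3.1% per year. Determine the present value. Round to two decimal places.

€918,617.43

Ordinary annuity of 23 payments, first payment at period 11.
Periodic rate r = 0.031 per year.
The ordinary-annuity PV formula values the stream one period before the first payment (period 10); discount that back 10 periods:
PV₀ = 76,600 × [1 − (1+r)^−23] / r × (1+r)^−10 = €918,617.43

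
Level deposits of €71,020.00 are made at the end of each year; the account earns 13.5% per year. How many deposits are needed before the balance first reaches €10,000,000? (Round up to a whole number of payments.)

Periodic rate r = 0.135 per year.
Ordinary annuity FV: 10,000,000 = 71,020 × [((1+r)^n − 1)/r].
(1+r)^n = 1 + 10,000,000 × r / 71,020, so n = ln(1 + 10,000,000·r/71,020) / ln(1+r) = 23.66.
Round up to a whole number of payments: n = 24.

24 payments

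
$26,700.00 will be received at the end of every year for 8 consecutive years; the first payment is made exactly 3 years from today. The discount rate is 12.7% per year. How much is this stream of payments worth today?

$101,921.87

Ordinary annuity of 8 payments, first payment at period 3.
Periodic rate r = 0.127 per year.
The ordinary-annuity PV formula values the stream one period before the first payment (period 2); discount that back 2 periods:
PV₀ = 26,700 × [1 − (1+r)^−8] / r × (1+r)^−2 = $101,921.87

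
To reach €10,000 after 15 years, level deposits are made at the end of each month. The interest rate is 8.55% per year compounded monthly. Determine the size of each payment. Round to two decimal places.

€27.52

Level ordinary annuity; solve FV = PMT × [((1+r)^n − 1)/r] for PMT.
Periodic rate r = 0.0855/12 per month; n is counted in months.
With n = 180: PMT = 10,000 / ([((1+r)^n − 1)/r]) = €27.52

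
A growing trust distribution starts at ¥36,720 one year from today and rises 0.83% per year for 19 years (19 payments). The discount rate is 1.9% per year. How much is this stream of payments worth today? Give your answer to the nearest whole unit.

Periodic rate r = 0.019 per year.
Growing ordinary annuity: PV = PMT₁ × [1 − ((1+g)/(1+r))^n] / (r − g) = 36,720 × [1 − ((1+0.0083)/(1+r))^19] / (r − 0.0083) = ¥623,660.

¥623,660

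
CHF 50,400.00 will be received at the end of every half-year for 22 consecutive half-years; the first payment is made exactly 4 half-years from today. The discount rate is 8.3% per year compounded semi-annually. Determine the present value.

Ordinary annuity of 22 payments, first payment at period 4.
Periodic rate r = 0.083/2 per half-year; n is counted in half-years.
The ordinary-annuity PV formula values the stream one period before the first payment (period 3); discount that back 3 periods:
PV₀ = 50,400 × [1 − (1+r)^−22] / r × (1+r)^−3 = CHF 635,549.47

CHF 635,549.47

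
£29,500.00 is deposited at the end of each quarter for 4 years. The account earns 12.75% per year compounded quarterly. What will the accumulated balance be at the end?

£603,502.01

This is an ordinary annuity: 16 deposits of £29,500.00 at the end of each quarter.
Periodic rate r = 0.1275/4 per quarter; n is counted in quarters.
FV = PMT × [((1+r)^n − 1)/r] = 29,500 × [(1+r)^16 − 1] / r = £603,502.01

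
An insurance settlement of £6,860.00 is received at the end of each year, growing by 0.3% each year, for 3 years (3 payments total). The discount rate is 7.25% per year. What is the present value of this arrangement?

£17,972.20

Periodic rate r = 0.0725 per year.
Growing ordinary annuity: PV = PMT₁ × [1 − ((1+g)/(1+r))^n] / (r − g) = 6,860 × [1 − ((1+0.003)/(1+r))^3] / (r − 0.003) = £17,972.20.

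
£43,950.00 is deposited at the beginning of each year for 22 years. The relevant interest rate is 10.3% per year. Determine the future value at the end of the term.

This is an annuity due: 22 deposits of £43,950.00 at the beginning of each year.
Periodic rate r = 0.103 per year.
FV = PMT × [((1+r)^n − 1)/r] × (1+r) = 43,950 × [(1+r)^22 − 1] / r × (1+r) = £3,597,140.19

£3,597,140.19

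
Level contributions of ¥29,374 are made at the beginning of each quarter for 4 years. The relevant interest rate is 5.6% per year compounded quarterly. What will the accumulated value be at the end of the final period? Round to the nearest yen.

This is an annuity due: 16 deposits of ¥29,374 at the beginning of each quarter.
Periodic rate r = 0.056/4 per quarter; n is counted in quarters.
FV = PMT × [((1+r)^n − 1)/r] × (1+r) = 29,374 × [(1+r)^16 − 1] / r × (1+r) = ¥530,026

¥530,026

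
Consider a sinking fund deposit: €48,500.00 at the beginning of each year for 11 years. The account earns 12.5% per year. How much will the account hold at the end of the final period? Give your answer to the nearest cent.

This is an annuity due: 11 deposits of €48,500.00 at the beginning of each year.
Periodic rate r = 0.125 per year.
FV = PMT × [((1+r)^n − 1)/r] × (1+r) = 48,500 × [(1+r)^11 − 1] / r × (1+r) = €1,158,137.58

€1,158,137.58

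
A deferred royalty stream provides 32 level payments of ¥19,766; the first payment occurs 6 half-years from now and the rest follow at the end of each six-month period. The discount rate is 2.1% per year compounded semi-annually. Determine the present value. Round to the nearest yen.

Ordinary annuity of 32 payments, first payment at period 6.
Periodic rate r = 0.021/2 per half-year; n is counted in half-years.
The ordinary-annuity PV formula values the stream one period before the first payment (period 5); discount that back 5 periods:
PV₀ = 19,766 × [1 − (1+r)^−32] / r × (1+r)^−5 = ¥507,640

¥507,640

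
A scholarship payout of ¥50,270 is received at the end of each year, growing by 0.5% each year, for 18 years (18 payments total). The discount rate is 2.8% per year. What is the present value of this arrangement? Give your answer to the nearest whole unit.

¥731,218

Periodic rate r = 0.028 per year.
Growing ordinary annuity: PV = PMT₁ × [1 − ((1+g)/(1+r))^n] / (r − g) = 50,270 × [1 − ((1+0.005)/(1+r))^18] / (r − 0.005) = ¥731,218.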